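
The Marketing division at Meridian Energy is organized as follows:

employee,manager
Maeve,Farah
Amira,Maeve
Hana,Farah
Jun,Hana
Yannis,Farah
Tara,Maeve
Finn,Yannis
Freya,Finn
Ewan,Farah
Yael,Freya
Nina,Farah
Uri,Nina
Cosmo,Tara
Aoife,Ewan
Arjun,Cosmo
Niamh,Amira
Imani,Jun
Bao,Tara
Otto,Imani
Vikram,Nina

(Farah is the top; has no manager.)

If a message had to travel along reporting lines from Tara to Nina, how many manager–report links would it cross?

3

Tara is 2 levels below Farah, and Nina is 1 level below Farah (their lowest common manager). The shortest path runs up from Tara to Farah and back down to Nina: 2 + 1 = 3 links.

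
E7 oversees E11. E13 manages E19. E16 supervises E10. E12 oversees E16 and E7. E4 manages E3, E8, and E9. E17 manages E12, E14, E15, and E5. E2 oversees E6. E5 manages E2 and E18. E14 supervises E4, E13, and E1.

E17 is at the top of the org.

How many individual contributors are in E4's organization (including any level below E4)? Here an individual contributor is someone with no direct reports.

The people in E4's organization with no one reporting to them are E9, E8, E3. That is 3.

3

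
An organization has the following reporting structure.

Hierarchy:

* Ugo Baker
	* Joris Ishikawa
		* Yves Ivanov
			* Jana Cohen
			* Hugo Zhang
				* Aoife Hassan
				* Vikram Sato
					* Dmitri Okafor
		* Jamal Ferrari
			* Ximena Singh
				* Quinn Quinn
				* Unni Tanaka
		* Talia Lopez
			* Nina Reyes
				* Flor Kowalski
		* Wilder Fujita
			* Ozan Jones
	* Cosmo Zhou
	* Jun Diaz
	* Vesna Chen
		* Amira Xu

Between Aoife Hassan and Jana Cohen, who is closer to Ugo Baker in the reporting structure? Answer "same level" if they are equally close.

Aoife Hassan is 4 levels below Ugo Baker; Jana Cohen is 3. Jana Cohen is higher.

Jana Cohen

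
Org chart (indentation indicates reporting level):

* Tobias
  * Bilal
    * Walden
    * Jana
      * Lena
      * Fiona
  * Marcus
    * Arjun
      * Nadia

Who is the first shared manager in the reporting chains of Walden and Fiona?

Walden's chain of managers is Bilal, Tobias. Fiona's chain of managers is Jana, Bilal, Tobias. The first manager that appears in both chains is Bilal.

Bilal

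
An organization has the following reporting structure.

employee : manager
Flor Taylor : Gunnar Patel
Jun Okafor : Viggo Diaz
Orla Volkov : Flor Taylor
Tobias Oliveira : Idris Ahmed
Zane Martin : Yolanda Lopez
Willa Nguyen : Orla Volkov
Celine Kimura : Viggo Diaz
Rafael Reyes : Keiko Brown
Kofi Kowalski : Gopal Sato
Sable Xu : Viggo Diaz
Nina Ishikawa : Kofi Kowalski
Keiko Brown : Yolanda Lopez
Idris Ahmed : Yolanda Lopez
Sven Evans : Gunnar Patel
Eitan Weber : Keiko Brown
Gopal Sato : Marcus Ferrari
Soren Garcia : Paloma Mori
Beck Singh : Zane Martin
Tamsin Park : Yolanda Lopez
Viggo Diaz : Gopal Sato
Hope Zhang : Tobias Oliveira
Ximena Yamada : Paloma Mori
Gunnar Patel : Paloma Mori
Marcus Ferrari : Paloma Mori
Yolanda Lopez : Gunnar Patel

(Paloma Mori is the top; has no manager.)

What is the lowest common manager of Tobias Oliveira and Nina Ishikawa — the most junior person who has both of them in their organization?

Paloma Mori

Tobias Oliveira's chain of managers is Idris Ahmed, Yolanda Lopez, Gunnar Patel, Paloma Mori. Nina Ishikawa's chain of managers is Kofi Kowalski, Gopal Sato, Marcus Ferrari, Paloma Mori. The first manager that appears in both chains is Paloma Mori.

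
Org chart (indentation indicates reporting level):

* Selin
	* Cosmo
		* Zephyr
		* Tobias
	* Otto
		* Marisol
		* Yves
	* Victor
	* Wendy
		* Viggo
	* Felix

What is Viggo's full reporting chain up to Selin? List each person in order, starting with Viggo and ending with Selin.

Viggo -> Wendy -> Selin

Viggo reports to Wendy. Wendy reports to Selin. Selin is at the top.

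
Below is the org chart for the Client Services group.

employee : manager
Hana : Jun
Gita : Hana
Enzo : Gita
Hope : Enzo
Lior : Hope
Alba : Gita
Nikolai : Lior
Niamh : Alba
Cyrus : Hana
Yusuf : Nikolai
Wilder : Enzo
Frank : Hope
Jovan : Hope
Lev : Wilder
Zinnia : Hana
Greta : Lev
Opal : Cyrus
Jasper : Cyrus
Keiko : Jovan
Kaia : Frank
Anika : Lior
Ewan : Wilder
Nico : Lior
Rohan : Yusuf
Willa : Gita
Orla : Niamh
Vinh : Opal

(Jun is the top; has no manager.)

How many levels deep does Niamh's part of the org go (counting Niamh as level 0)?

The longest chain under Niamh runs Niamh → Orla, which is 1 level below Niamh.

1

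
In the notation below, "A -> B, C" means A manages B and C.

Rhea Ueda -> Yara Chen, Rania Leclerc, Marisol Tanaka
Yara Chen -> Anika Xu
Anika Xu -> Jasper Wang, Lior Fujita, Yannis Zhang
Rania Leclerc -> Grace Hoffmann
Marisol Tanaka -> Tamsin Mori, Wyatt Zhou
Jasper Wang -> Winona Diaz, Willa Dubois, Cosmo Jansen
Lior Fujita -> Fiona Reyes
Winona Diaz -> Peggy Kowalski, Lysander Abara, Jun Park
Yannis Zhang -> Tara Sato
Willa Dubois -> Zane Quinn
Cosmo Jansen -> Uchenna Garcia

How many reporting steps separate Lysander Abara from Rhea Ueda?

5

Chain from Lysander Abara up to Rhea Ueda: Lysander Abara → Winona Diaz → Jasper Wang → Anika Xu → Yara Chen → Rhea Ueda. That is 5 steps up, so Lysander Abara is 5 levels below Rhea Ueda.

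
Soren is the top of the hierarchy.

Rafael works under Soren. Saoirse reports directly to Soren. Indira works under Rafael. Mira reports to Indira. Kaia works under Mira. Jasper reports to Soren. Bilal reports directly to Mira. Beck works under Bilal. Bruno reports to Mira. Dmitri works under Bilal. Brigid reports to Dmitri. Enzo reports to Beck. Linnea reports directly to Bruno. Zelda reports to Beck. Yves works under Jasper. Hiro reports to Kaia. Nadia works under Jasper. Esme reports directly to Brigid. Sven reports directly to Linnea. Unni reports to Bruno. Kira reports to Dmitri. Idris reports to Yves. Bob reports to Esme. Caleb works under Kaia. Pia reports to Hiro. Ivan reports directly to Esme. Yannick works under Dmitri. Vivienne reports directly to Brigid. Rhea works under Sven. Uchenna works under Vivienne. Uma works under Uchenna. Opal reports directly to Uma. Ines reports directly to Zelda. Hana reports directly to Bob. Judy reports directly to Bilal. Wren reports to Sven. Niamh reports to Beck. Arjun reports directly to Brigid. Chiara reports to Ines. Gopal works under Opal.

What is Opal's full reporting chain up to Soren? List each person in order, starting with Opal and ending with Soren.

Opal reports to Uma. Uma reports to Uchenna. Uchenna reports to Vivienne. Vivienne reports to Brigid. Brigid reports to Dmitri. Dmitri reports to Bilal. Bilal reports to Mira. Mira reports to Indira. Indira reports to Rafael. Rafael reports to Soren. Soren is at the top.

Opal -> Uma -> Uchenna -> Vivienne -> Brigid -> Dmitri -> Bilal -> Mira -> Indira -> Rafael -> Soren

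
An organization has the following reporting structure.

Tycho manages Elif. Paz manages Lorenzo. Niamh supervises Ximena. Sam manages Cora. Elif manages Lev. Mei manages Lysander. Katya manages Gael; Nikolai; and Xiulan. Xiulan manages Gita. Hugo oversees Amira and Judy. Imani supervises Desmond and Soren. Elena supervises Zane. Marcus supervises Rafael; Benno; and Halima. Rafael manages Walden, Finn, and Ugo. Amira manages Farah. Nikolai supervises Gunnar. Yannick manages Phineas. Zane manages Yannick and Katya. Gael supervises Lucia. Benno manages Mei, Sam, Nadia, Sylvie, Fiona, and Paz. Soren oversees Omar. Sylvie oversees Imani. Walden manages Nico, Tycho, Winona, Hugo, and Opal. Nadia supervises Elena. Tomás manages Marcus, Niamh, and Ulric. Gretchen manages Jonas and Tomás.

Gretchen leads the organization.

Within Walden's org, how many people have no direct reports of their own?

The people in Walden's organization with no one reporting to them are Opal, Judy, Farah, Winona, Lev, Nico. That is 6.

6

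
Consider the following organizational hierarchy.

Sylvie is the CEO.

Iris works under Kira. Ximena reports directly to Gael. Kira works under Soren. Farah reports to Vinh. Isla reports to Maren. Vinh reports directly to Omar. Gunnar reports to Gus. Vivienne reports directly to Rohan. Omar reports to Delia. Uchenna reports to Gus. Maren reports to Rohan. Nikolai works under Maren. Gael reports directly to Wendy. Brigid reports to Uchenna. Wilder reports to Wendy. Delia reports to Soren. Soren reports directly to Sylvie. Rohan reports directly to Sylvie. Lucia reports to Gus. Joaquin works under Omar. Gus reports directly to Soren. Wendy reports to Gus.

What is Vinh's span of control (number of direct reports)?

Vinh directly manages Farah. That is 1 direct report.

1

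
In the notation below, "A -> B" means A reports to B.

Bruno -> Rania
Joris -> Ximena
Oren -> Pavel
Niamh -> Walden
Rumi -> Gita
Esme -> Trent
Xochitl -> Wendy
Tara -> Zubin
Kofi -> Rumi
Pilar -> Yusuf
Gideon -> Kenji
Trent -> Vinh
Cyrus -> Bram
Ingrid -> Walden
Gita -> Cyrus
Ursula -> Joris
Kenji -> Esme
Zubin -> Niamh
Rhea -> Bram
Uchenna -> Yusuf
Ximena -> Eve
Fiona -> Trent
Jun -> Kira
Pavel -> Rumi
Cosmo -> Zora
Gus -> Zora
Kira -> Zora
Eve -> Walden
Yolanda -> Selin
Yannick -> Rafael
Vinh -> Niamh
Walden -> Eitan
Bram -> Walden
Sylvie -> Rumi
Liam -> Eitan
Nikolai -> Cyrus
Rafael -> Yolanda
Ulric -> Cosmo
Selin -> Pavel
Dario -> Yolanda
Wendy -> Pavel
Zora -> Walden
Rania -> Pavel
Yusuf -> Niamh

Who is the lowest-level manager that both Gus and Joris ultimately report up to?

Walden

Gus's chain of managers is Zora, Walden, Eitan. Joris's chain of managers is Ximena, Eve, Walden, Eitan. The first manager that appears in both chains is Walden.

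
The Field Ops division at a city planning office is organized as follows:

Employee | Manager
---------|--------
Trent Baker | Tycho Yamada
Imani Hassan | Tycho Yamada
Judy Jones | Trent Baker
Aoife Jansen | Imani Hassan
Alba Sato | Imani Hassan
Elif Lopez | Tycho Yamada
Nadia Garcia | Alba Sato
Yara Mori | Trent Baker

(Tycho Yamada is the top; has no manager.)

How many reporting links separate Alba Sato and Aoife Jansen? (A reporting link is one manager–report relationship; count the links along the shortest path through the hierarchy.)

2

Alba Sato is 1 level below Imani Hassan, and Aoife Jansen is 1 level below Imani Hassan (their lowest common manager). The shortest path runs up from Alba Sato to Imani Hassan and back down to Aoife Jansen: 1 + 1 = 2 links.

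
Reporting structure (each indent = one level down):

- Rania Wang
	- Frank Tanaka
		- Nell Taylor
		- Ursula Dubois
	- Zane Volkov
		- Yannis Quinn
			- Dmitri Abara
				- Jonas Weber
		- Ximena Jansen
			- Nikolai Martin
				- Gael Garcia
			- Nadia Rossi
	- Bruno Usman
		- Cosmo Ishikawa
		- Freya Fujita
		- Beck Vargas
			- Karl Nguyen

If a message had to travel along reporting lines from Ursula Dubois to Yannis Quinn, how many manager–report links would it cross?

Ursula Dubois is 2 levels below Rania Wang, and Yannis Quinn is 2 levels below Rania Wang (their lowest common manager). The shortest path runs up from Ursula Dubois to Rania Wang and back down to Yannis Quinn: 2 + 2 = 4 links.

4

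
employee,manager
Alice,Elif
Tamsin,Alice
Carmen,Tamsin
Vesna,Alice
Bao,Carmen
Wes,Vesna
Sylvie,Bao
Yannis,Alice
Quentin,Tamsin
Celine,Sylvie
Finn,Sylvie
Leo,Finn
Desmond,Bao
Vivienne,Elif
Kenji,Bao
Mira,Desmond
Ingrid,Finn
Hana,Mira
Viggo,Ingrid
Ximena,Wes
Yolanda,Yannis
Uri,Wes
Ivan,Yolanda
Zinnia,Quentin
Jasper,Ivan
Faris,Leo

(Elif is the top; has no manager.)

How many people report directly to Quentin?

1

Quentin directly manages Zinnia. That is 1 direct report.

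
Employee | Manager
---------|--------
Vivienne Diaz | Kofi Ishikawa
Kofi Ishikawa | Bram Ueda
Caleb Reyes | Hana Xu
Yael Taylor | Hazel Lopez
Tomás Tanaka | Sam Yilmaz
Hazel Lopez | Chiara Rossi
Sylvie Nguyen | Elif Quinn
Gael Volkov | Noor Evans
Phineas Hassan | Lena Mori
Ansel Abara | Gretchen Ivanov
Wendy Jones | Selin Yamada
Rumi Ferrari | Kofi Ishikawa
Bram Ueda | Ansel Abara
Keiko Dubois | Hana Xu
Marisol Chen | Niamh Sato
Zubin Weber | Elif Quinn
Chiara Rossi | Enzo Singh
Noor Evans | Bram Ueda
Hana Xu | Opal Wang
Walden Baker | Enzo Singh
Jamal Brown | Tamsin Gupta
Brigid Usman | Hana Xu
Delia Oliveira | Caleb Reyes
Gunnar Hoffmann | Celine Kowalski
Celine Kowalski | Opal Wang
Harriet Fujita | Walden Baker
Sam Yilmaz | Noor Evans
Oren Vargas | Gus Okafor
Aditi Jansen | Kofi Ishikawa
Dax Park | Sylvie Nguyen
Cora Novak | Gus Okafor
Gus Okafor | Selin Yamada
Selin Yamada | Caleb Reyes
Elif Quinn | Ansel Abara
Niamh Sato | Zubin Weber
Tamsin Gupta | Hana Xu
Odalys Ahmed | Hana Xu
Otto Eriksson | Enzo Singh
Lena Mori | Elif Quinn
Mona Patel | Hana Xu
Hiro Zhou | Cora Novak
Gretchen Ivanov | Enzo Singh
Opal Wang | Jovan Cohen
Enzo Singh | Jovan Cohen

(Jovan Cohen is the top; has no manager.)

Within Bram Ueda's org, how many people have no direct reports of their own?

5

The people in Bram Ueda's organization with no one reporting to them are Gael Volkov, Tomás Tanaka, Rumi Ferrari, Vivienne Diaz, Aditi Jansen. That is 5.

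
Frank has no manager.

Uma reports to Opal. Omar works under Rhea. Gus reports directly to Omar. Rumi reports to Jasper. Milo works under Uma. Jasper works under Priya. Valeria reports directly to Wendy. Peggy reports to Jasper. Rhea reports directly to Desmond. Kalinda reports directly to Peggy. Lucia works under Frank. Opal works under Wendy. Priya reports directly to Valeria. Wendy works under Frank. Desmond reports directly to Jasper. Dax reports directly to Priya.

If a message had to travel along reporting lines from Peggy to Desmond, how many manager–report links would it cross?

Peggy is 1 level below Jasper, and Desmond is 1 level below Jasper (their lowest common manager). The shortest path runs up from Peggy to Jasper and back down to Desmond: 1 + 1 = 2 links.

2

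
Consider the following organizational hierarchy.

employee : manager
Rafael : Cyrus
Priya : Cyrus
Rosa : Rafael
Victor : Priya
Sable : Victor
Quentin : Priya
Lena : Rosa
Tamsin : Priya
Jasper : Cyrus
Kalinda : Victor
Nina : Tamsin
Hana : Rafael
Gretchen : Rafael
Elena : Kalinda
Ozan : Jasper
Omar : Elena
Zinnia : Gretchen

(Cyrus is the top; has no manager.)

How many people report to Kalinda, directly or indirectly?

2

Kalinda directly manages Elena. Under Elena: Omar (1). That's 2 in total.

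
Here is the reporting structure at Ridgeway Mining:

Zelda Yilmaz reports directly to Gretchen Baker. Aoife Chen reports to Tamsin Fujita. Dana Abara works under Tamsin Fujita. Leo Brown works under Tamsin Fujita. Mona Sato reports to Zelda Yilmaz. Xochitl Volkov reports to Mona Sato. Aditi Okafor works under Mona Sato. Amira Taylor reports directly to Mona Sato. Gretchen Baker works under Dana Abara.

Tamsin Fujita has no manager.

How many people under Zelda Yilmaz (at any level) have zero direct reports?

3

The people in Zelda Yilmaz's organization with no one reporting to them are Aditi Okafor, Amira Taylor, Xochitl Volkov. That is 3.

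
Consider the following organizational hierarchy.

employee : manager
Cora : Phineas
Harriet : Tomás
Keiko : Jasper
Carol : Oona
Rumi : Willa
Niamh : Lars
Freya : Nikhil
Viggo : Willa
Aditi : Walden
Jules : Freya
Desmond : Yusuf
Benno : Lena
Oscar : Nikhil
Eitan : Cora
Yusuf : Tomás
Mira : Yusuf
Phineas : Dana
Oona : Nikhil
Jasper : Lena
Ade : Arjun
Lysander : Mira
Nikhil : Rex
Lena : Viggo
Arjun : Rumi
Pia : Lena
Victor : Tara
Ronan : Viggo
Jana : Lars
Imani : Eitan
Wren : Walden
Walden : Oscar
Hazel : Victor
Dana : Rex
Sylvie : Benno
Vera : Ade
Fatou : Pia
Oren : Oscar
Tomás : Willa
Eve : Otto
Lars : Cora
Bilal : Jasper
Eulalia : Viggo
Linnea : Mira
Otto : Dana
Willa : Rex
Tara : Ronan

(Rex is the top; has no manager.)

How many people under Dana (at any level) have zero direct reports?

4

The people in Dana's organization with no one reporting to them are Eve, Jana, Niamh, Imani. That is 4.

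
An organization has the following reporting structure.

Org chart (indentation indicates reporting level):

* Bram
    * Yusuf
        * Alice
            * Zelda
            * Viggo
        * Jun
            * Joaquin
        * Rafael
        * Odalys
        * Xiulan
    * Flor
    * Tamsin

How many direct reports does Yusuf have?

Yusuf directly manages Alice, Jun, Rafael, Odalys, Xiulan. That is 5 direct reports.

5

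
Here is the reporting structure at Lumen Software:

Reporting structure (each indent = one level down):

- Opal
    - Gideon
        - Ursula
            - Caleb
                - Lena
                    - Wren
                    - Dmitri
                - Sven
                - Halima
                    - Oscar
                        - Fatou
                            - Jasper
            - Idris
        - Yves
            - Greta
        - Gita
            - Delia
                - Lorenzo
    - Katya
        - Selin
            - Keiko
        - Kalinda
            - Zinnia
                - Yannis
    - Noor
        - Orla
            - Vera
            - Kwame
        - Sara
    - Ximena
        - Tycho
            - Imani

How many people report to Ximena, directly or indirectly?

2

Ximena directly manages Tycho. Under Tycho: Imani (1). That's 2 in total.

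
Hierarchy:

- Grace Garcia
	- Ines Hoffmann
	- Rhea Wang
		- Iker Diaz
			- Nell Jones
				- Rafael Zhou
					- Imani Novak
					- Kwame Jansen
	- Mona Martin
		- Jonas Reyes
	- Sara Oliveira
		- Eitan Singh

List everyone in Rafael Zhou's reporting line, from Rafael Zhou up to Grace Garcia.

Rafael Zhou -> Nell Jones -> Iker Diaz -> Rhea Wang -> Grace Garcia

Rafael Zhou reports to Nell Jones. Nell Jones reports to Iker Diaz. Iker Diaz reports to Rhea Wang. Rhea Wang reports to Grace Garcia. Grace Garcia is at the top.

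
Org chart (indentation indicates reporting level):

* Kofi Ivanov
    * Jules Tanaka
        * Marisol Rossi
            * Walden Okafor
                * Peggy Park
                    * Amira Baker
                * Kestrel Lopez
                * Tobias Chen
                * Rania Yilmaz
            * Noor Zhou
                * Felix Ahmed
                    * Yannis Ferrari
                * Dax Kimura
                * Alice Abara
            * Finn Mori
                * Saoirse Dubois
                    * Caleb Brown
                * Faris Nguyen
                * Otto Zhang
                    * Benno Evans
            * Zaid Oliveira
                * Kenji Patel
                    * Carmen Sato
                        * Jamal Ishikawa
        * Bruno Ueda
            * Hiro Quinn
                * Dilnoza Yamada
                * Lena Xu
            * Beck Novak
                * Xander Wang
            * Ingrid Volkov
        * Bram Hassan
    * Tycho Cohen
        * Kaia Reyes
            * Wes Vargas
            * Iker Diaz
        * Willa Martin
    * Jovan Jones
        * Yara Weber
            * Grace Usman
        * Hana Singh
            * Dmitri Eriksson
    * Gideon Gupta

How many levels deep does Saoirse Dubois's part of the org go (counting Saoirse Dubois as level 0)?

1

The longest chain under Saoirse Dubois runs Saoirse Dubois → Caleb Brown, which is 1 level below Saoirse Dubois.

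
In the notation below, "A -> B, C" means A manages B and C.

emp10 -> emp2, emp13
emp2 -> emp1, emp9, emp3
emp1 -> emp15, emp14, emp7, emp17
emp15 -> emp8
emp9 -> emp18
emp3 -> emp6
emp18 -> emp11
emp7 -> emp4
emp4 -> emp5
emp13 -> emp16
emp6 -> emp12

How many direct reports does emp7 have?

emp7 directly manages emp4. That is 1 direct report.

1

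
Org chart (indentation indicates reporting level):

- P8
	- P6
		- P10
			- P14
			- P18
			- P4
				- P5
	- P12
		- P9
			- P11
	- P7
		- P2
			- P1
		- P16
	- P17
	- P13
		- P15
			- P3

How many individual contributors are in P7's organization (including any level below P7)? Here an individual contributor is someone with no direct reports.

The people in P7's organization with no one reporting to them are P16, P1. That is 2.

2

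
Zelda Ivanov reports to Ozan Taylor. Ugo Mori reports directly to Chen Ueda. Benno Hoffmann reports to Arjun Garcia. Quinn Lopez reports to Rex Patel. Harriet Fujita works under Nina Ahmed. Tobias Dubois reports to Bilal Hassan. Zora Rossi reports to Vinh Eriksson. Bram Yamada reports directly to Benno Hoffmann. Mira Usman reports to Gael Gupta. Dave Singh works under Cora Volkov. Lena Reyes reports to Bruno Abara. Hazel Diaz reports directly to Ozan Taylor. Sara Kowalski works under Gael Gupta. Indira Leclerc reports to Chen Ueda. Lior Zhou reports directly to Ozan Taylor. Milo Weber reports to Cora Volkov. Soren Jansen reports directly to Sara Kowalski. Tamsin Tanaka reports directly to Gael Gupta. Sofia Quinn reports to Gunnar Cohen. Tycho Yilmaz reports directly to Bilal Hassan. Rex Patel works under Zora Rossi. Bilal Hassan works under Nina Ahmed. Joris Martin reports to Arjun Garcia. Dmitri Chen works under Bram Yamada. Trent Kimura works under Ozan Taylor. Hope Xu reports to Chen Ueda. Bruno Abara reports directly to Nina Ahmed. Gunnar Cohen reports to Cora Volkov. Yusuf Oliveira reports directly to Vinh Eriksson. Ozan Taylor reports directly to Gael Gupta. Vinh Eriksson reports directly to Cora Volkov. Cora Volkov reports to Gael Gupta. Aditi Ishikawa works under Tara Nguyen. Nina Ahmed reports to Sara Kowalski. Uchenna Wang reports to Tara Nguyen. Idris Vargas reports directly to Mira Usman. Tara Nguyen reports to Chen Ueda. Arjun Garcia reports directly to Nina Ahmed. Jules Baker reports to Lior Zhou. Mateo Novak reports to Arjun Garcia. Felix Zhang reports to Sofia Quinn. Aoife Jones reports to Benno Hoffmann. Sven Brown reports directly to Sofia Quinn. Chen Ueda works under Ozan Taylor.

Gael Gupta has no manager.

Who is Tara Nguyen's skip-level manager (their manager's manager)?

Ozan Taylor

Tara Nguyen reports to Chen Ueda, and Chen Ueda reports to Ozan Taylor. So Tara Nguyen's skip-level manager is Ozan Taylor.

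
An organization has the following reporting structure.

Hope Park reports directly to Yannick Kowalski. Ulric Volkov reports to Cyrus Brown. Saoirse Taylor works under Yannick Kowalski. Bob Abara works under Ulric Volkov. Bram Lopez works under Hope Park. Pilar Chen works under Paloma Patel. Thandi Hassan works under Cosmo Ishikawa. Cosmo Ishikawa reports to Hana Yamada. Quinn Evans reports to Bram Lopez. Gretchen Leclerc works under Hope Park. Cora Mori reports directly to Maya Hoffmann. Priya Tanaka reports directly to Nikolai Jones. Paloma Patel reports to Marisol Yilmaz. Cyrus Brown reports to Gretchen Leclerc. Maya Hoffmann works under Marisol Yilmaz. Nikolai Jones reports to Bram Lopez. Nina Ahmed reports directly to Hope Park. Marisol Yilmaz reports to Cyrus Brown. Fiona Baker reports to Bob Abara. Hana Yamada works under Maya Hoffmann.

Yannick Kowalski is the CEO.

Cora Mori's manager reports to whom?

Cora Mori reports to Maya Hoffmann, and Maya Hoffmann reports to Marisol Yilmaz. So Cora Mori's skip-level manager is Marisol Yilmaz.

Marisol Yilmaz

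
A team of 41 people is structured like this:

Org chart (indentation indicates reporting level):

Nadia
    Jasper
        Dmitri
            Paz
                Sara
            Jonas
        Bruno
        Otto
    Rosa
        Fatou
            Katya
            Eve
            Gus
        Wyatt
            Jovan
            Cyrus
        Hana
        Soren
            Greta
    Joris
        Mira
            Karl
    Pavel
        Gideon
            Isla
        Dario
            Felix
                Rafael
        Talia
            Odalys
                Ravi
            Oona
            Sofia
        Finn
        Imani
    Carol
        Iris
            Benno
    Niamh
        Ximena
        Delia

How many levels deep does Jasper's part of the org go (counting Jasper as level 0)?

The longest chain under Jasper runs Jasper → Dmitri → Paz → Sara, which is 3 levels below Jasper.

3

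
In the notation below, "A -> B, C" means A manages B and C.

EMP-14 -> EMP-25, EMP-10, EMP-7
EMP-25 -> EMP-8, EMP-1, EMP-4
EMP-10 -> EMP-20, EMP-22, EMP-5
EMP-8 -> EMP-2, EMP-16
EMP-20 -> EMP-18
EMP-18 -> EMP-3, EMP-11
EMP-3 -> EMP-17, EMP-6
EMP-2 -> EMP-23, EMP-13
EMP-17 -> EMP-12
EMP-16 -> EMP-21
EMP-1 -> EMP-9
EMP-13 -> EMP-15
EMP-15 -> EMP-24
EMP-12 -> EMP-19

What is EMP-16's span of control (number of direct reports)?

EMP-16 directly manages EMP-21. That is 1 direct report.

1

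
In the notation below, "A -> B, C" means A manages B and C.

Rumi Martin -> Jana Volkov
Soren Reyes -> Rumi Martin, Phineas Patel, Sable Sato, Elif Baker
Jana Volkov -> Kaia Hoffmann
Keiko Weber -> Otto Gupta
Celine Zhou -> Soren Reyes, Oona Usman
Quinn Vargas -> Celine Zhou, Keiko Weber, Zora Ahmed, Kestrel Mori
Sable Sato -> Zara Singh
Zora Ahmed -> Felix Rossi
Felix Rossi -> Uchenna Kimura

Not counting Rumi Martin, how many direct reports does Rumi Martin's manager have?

3

Rumi Martin reports to Soren Reyes. Soren Reyes's other direct reports are Phineas Patel, Sable Sato, Elif Baker — 3 peers.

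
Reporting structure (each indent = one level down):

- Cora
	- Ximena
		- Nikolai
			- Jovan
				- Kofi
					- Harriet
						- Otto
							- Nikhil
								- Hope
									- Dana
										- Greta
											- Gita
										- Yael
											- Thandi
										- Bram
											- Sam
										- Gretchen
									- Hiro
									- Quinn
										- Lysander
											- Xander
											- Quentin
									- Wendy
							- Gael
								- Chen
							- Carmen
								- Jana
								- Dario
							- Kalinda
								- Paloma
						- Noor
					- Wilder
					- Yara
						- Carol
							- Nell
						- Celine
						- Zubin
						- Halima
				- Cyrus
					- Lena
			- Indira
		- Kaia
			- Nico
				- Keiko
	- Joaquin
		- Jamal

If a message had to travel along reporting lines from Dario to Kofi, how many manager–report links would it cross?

Dario is in Kofi's organization: the chain from Dario up to Kofi is Dario → Carmen → Otto → Harriet → Kofi, which is 4 links.

4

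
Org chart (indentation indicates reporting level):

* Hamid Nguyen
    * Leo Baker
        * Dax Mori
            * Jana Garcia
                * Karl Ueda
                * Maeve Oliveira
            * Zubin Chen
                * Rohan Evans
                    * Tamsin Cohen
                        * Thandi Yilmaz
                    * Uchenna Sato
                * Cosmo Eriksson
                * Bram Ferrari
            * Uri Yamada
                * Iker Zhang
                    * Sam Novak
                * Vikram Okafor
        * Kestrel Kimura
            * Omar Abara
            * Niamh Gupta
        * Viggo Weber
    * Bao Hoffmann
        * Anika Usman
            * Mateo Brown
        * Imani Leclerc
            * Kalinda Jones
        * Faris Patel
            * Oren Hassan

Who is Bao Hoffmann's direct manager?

Bao Hoffmann reports directly to Hamid Nguyen.

Hamid Nguyen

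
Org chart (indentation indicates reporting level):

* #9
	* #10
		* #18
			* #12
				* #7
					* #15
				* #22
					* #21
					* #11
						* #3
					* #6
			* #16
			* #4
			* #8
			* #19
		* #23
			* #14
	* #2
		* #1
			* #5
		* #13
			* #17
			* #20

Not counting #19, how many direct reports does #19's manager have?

4

#19 reports to #18. #18's other direct reports are #12, #16, #4, #8 — 4 peers.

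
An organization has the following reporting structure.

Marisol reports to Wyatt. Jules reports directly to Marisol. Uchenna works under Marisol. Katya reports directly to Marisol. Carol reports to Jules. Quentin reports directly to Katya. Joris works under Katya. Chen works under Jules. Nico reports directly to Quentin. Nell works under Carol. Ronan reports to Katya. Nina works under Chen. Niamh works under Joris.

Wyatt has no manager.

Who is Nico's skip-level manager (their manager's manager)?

Katya

Nico reports to Quentin, and Quentin reports to Katya. So Nico's skip-level manager is Katya.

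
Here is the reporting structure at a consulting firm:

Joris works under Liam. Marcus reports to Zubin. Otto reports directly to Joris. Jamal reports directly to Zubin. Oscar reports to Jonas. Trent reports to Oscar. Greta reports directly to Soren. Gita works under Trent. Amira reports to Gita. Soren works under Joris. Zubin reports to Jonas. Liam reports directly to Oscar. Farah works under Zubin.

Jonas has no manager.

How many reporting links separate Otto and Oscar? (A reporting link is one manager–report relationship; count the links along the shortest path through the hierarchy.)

Otto is in Oscar's organization: the chain from Otto up to Oscar is Otto → Joris → Liam → Oscar, which is 3 links.

3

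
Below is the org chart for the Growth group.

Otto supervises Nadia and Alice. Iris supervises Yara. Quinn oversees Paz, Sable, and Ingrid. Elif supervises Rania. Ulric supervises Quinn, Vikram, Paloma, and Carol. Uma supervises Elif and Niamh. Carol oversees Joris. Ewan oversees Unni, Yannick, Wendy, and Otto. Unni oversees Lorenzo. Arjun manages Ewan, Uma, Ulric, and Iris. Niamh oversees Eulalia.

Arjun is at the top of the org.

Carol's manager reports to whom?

Arjun

Carol reports to Ulric, and Ulric reports to Arjun. So Carol's skip-level manager is Arjun.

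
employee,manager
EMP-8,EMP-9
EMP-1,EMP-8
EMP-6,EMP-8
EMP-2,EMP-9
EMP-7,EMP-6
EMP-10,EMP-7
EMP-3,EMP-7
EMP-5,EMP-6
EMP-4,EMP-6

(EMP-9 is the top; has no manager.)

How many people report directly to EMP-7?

2

EMP-7 directly manages EMP-10, EMP-3. That is 2 direct reports.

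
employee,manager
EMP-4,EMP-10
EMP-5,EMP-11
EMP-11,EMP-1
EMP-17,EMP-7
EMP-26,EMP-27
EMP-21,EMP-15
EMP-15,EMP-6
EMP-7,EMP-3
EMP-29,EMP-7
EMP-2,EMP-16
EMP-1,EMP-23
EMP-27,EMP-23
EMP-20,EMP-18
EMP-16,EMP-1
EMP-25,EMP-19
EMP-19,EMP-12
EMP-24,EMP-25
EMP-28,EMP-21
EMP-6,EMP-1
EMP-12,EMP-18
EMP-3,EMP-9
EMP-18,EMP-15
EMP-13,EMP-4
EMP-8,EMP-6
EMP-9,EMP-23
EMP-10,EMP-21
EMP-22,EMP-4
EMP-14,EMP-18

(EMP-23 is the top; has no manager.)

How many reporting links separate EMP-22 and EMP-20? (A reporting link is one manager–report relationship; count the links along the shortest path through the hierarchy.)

6

EMP-22 is 4 levels below EMP-15, and EMP-20 is 2 levels below EMP-15 (their lowest common manager). The shortest path runs up from EMP-22 to EMP-15 and back down to EMP-20: 4 + 2 = 6 links.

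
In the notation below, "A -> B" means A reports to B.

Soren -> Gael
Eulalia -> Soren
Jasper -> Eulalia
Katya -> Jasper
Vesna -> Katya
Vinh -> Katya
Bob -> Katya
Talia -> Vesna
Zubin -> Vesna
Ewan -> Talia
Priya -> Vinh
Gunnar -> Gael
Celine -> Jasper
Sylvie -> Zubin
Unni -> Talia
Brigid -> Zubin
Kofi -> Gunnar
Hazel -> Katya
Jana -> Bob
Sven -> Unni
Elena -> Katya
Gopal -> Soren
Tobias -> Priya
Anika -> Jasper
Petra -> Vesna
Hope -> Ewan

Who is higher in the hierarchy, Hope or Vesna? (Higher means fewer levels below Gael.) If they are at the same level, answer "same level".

Hope is 8 levels below Gael; Vesna is 5. Vesna is higher.

Vesna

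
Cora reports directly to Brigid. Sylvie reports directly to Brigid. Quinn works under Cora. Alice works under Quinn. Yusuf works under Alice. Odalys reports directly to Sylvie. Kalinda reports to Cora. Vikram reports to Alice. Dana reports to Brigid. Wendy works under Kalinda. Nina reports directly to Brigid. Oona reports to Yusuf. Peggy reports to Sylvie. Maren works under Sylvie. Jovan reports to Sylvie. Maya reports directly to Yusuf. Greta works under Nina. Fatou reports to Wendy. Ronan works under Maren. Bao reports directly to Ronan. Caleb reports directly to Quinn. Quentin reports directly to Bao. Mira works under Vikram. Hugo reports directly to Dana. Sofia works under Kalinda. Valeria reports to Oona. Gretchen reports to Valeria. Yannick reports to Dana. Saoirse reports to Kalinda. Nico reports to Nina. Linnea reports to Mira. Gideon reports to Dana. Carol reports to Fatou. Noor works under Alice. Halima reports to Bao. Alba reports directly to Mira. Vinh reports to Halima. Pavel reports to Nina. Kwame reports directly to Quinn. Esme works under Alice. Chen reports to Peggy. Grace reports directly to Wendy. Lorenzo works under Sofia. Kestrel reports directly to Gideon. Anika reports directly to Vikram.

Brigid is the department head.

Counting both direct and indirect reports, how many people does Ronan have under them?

Ronan directly manages Bao. Under Bao: Halima, Vinh, Quentin (3). That's 4 in total.

4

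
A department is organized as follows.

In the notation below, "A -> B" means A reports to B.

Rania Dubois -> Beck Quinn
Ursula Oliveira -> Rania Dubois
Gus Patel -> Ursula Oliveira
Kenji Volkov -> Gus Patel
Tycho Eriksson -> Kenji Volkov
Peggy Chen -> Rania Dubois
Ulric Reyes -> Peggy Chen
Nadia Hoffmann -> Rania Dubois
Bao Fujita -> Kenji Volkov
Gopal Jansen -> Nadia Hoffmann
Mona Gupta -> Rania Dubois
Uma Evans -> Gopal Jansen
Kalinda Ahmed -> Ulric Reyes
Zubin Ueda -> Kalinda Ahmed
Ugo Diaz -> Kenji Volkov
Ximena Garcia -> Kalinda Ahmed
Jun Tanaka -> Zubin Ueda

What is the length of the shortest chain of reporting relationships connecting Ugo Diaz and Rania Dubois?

4

Ugo Diaz is in Rania Dubois's organization: the chain from Ugo Diaz up to Rania Dubois is Ugo Diaz → Kenji Volkov → Gus Patel → Ursula Oliveira → Rania Dubois, which is 4 links.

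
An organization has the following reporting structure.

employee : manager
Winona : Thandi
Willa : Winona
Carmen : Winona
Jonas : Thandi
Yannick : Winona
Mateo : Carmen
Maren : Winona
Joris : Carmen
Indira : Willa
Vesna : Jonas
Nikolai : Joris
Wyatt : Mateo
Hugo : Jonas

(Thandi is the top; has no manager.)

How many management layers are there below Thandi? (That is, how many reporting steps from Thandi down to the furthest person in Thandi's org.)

4

The longest chain under Thandi runs Thandi → Winona → Carmen → Joris → Nikolai, which is 4 levels below Thandi.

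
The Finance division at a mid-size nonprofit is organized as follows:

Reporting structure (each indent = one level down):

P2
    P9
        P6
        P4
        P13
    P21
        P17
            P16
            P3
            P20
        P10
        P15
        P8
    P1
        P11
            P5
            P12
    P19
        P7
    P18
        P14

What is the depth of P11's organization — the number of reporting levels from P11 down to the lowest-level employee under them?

The longest chain under P11 runs P11 → P12, which is 1 level below P11.

1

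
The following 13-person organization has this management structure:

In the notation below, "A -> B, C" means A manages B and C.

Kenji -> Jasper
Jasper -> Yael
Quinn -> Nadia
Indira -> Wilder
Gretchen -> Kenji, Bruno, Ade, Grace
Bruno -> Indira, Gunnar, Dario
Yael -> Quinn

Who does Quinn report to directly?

Yael

Quinn reports directly to Yael.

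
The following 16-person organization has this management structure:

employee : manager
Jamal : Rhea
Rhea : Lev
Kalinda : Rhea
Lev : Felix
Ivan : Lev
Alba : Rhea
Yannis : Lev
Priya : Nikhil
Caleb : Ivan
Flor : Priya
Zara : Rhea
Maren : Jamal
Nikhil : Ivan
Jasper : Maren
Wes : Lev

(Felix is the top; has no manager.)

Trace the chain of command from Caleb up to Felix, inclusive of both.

Caleb -> Ivan -> Lev -> Felix

Caleb reports to Ivan. Ivan reports to Lev. Lev reports to Felix. Felix is at the top.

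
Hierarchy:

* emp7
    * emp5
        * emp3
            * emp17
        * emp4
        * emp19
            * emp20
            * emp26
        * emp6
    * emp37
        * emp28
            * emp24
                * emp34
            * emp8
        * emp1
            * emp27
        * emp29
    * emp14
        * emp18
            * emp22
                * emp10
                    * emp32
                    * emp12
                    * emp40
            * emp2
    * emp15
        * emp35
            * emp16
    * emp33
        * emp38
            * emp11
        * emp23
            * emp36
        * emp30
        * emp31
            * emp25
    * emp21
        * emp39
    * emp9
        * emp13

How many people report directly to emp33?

emp33 directly manages emp38, emp23, emp30, emp31. That is 4 direct reports.

4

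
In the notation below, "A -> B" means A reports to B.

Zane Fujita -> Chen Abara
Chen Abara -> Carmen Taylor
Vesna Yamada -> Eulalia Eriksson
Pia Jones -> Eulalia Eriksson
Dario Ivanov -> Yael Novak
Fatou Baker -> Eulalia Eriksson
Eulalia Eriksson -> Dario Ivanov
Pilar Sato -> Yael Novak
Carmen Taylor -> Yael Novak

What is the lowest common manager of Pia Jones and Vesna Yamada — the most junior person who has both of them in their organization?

Pia Jones's chain of managers is Eulalia Eriksson, Dario Ivanov, Yael Novak. Vesna Yamada's chain of managers is Eulalia Eriksson, Dario Ivanov, Yael Novak. The first manager that appears in both chains is Eulalia Eriksson.

Eulalia Eriksson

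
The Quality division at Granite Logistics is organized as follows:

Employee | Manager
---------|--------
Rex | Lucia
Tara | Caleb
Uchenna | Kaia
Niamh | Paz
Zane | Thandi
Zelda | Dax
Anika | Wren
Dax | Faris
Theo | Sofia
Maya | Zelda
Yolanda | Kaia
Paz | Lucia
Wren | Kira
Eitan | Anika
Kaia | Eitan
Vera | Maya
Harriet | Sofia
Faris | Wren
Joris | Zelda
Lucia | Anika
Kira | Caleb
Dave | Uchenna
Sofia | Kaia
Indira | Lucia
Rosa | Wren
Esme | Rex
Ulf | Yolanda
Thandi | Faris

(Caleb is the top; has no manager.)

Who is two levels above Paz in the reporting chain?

Anika

Paz reports to Lucia, and Lucia reports to Anika. So Paz's skip-level manager is Anika.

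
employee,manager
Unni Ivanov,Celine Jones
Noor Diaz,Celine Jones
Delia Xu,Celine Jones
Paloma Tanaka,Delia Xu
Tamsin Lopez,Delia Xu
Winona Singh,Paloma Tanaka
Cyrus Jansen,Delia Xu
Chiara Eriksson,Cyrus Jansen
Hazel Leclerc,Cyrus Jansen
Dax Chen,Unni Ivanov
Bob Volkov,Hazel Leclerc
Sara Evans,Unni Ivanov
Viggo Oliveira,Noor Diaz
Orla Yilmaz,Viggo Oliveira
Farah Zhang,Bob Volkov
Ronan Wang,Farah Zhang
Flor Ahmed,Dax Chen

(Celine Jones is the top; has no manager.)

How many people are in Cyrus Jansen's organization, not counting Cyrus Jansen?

5

Cyrus Jansen directly manages Chiara Eriksson, Hazel Leclerc. Chiara Eriksson has no reports. Under Hazel Leclerc: Bob Volkov, Farah Zhang, Ronan Wang (3). So Cyrus Jansen's organization is 2 direct reports plus everyone under them: 1 + 4 = 5.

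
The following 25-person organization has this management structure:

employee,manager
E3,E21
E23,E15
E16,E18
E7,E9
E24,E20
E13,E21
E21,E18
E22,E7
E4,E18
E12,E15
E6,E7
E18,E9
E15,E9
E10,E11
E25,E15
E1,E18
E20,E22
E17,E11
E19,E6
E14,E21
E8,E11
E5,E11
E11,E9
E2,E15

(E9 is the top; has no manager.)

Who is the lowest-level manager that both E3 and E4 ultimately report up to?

E18

E3's chain of managers is E21, E18, E9. E4's chain of managers is E18, E9. The first manager that appears in both chains is E18.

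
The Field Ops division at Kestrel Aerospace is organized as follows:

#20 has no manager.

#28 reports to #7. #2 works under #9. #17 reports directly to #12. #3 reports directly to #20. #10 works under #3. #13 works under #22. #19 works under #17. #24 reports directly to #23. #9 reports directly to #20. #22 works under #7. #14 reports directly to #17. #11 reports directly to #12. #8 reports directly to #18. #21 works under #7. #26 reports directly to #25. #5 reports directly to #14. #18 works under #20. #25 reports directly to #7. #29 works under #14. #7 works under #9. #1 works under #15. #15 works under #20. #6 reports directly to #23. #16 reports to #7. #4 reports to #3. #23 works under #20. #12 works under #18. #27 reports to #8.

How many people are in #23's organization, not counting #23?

#23 directly manages #24, #6. #24 has no reports. #6 has no reports. So #23's organization is 2 direct reports plus everyone under them: 1 + 1 = 2.

2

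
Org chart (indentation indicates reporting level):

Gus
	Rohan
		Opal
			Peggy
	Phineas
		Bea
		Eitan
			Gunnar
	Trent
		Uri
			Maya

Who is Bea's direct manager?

Phineas

Bea reports directly to Phineas.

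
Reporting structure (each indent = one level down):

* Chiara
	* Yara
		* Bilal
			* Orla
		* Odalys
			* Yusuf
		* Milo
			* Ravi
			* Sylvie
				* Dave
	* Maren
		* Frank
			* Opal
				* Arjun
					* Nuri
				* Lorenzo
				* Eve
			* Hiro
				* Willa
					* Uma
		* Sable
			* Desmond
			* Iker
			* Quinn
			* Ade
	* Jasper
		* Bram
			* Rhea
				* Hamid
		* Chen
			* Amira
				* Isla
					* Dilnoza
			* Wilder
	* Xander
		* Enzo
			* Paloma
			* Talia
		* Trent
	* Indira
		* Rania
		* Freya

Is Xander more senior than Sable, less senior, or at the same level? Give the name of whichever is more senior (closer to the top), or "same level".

Xander

Xander is 1 level below Chiara; Sable is 2. Xander is higher.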